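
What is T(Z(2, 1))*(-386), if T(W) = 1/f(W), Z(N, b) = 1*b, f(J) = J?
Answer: -386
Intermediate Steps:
Z(N, b) = b
T(W) = 1/W
T(Z(2, 1))*(-386) = -386/1 = 1*(-386) = -386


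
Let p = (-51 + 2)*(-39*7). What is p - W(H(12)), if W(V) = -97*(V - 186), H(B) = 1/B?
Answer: -55883/12 ≈ -4656.9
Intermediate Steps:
W(V) = 18042 - 97*V (W(V) = -97*(-186 + V) = 18042 - 97*V)
p = 13377 (p = -49*(-273) = 13377)
p - W(H(12)) = 13377 - (18042 - 97/12) = 13377 - 1*216407/12 = 13377 - 216407/12 = -55883/12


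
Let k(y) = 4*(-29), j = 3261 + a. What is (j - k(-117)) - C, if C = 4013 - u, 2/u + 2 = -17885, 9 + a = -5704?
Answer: -113564565/17887 ≈ -6349.0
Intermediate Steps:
a = -5713 (a = -9 - 5704 = -5713)
j = -2452 (j = 3261 - 5713 = -2452)
u = -2/17887 (u = 2/(-2 - 17885) = 2/(-17887) = 2*(-1/17887) = -2/17887 ≈ -0.00011181)
k(y) = -116
C = 71780533/17887 (C = 4013 - 1*(-2/17887) = 4013 + 2/17887 = 71780533/17887 ≈ 4013.0)
(j - k(-117)) - C = (-2452 - 1*(-116)) - 1*71780533/17887 = (-2452 + 116) - 71780533/17887 = -2336 - 71780533/17887 = -113564565/17887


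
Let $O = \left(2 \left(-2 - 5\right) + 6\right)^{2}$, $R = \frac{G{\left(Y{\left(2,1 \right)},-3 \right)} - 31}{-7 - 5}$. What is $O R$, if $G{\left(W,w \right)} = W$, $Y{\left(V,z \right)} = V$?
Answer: $\frac{464}{3} \approx 154.67$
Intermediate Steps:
$R = \frac{29}{12}$ ($R = \frac{2 - 31}{-7 - 5} = - \frac{29}{-12} = \left(-29\right) \left(- \frac{1}{12}\right) = \frac{29}{12} \approx 2.4167$)
$O = 64$ ($O = \left(2 \left(-7\right) + 6\right)^{2} = \left(-14 + 6\right)^{2} = \left(-8\right)^{2} = 64$)
$O R = 64 \cdot \frac{29}{12} = \frac{464}{3}$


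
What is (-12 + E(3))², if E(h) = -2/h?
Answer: 1444/9 ≈ 160.44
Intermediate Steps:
(-12 + E(3))² = (-12 - 2/3)² = (-12 - 2*⅓)² = (-12 - ⅔)² = (-38/3)² = 1444/9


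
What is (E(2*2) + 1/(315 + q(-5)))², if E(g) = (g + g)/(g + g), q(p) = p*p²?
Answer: 36481/36100 ≈ 1.0106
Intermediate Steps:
q(p) = p³
E(g) = 1 (E(g) = (2*g)/((2*g)) = (2*g)*(1/(2*g)) = 1)
(E(2*2) + 1/(315 + q(-5)))² = (1 + 1/(315 + (-5)³))² = (1 + 1/(315 - 125))² = (1 + 1/190)² = (191/190)² = 36481/36100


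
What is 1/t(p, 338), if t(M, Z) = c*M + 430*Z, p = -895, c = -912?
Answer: 1/961580 ≈ 1.0400e-6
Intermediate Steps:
t(M, Z) = -912*M + 430*Z
1/t(p, 338) = 1/(-912*(-895) + 430*338) = 1/(816240 + 145340) = 1/961580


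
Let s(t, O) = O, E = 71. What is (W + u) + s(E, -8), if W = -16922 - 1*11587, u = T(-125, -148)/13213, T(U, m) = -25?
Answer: -376795146/13213 ≈ -28517.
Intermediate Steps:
u = -25/13213 ≈ -0.0018921
W = -28509 (W = -16922 - 11587 = -28509)
(W + u) + s(E, -8) = (-28509 - 25/13213) - 8 = -376689442/13213 - 8 = -376795146/13213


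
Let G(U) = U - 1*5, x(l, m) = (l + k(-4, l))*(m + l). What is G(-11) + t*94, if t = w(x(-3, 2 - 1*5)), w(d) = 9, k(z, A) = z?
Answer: 830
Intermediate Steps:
x(l, m) = (-4 + l)*(l + m) (x(l, m) = (l - 4)*(m + l) = (-4 + l)*(l + m))
t = 9
G(U) = -5 + U (G(U) = U - 5 = -5 + U)
G(-11) + t*94 = (-5 - 11) + 9*94 = -16 + 846 = 830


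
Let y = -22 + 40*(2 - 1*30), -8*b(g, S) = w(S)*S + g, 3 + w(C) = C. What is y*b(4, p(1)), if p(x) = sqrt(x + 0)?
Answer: 571/2 ≈ 285.50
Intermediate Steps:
w(C) = -3 + C
p(x) = sqrt(x)
b(g, S) = -g/8 - S*(-3 + S)/8 (b(g, S) = -((-3 + S)*S + g)/8 = -(S*(-3 + S) + g)/8 = -(g + S*(-3 + S))/8 = -g/8 - S*(-3 + S)/8)
y = -1142 (y = -22 + 40*(2 - 30) = -22 + 40*(-28) = -22 - 1120 = -1142)
y*b(4, p(1)) = -1142*(-1/8*4 - sqrt(1)*(-3 + sqrt(1))/8) = -1142*(-1/2 - 1/8*1*(-3 + 1)) = -1142*(-1/2 - 1/8*1*(-2)) = -1142*(-1/2 + 1/4) = -1142*(-1/4) = 571/2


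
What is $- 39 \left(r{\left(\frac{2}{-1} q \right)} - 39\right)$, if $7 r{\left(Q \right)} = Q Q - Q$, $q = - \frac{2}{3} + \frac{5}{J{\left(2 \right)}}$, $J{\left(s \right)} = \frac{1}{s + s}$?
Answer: $- \frac{21073}{3} \approx -7024.3$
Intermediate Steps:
$J{\left(s \right)} = \frac{1}{2 s}$
$q = \frac{58}{3}$ ($q = - \frac{2}{3} + \frac{5}{\frac{1}{2} \cdot \frac{1}{2}} = \left(-2\right) \frac{1}{3} + \frac{5}{\frac{1}{2} \cdot \frac{1}{2}} = - \frac{2}{3} + 5 \frac{1}{\frac{1}{4}} = - \frac{2}{3} + 5 \cdot 4 = - \frac{2}{3} + 20 = \frac{58}{3} \approx 19.333$)
$r{\left(Q \right)} = - \frac{Q}{7} + \frac{Q^{2}}{7}$ ($r{\left(Q \right)} = \frac{Q Q - Q}{7} = \frac{Q^{2} - Q}{7} = - \frac{Q}{7} + \frac{Q^{2}}{7}$)
$- 39 \left(r{\left(\frac{2}{-1} q \right)} - 39\right) = - 39 \left(\frac{\frac{2}{-1} \cdot \frac{58}{3} \left(-1 + \frac{2}{-1} \cdot \frac{58}{3}\right)}{7} - 39\right) = - 39 \left(\frac{2 \left(-1\right) \frac{58}{3} \left(-1 + 2 \left(-1\right) \frac{58}{3}\right)}{7} - 39\right) = - 39 \left(\frac{\left(-2\right) \frac{58}{3} \left(-1 - \frac{116}{3}\right)}{7} - 39\right) = - 39 \left(\frac{1}{7} \left(- \frac{116}{3}\right) \left(-1 - \frac{116}{3}\right) - 39\right) = - 39 \left(\frac{1}{7} \left(- \frac{116}{3}\right) \left(- \frac{119}{3}\right) - 39\right) = - 39 \left(\frac{1972}{9} - 39\right) = \left(-39\right) \frac{1621}{9} = - \frac{21073}{3}$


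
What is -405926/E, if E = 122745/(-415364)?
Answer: 168607047064/122745 ≈ 1.3736e+6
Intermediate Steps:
E = -122745/415364 (E = 122745*(-1/415364) = -122745/415364 ≈ -0.29551)
-405926/E = -405926/(-122745/415364) = -405926*(-415364/122745) = 168607047064/122745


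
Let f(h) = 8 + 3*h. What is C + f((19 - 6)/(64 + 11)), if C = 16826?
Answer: 420863/25 ≈ 16835.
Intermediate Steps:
C + f((19 - 6)/(64 + 11)) = 16826 + (8 + 3*((19 - 6)/(64 + 11))) = 16826 + (8 + 3*(13/75)) = 16826 + (8 + 13/25) = 16826 + 213/25 = 420863/25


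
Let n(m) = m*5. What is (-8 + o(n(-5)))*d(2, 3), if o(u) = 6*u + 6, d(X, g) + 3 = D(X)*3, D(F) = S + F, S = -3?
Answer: 912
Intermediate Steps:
D(F) = -3 + F
n(m) = 5*m
d(X, g) = -12 + 3*X (d(X, g) = -3 + (-3 + X)*3 = -3 + (-9 + 3*X) = -12 + 3*X)
o(u) = 6 + 6*u
(-8 + o(n(-5)))*d(2, 3) = (-8 + (6 + 6*(5*(-5))))*(-12 + 3*2) = (-8 + (6 + 6*(-25)))*(-12 + 6) = (-8 + (6 - 150))*(-6) = (-8 - 144)*(-6) = -152*(-6) = 912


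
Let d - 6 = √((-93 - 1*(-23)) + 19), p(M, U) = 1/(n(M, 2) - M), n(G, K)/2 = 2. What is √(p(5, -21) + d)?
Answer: √(5 + I*√51) ≈ 2.6189 + 1.3634*I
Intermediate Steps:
n(G, K) = 4 (n(G, K) = 2*2 = 4)
p(M, U) = 1/(4 - M)
d = 6 + I*√51 (d = 6 + √((-93 - 1*(-23)) + 19) = 6 + √((-93 + 23) + 19) = 6 + √(-70 + 19) = 6 + √(-51) = 6 + I*√51 ≈ 6.0 + 7.1414*I)
√(p(5, -21) + d) = √(-1/(-4 + 5) + (6 + I*√51)) = √(-1/1 + (6 + I*√51)) = √(-1*1 + (6 + I*√51)) = √(-1 + (6 + I*√51)) = √(5 + I*√51)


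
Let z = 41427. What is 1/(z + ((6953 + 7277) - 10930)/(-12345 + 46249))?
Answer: 8476/351136077 ≈ 2.4139e-5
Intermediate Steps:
1/(z + ((6953 + 7277) - 10930)/(-12345 + 46249)) = 1/(41427 + ((6953 + 7277) - 10930)/(-12345 + 46249)) = 1/(41427 + (14230 - 10930)/33904) = 1/(41427 + 3300*(1/33904)) = 1/(41427 + 825/8476) = 1/(351136077/8476) = 8476/351136077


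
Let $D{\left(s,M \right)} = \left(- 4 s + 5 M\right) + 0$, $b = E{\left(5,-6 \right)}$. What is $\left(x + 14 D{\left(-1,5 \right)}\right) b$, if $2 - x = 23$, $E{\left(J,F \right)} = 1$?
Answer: $385$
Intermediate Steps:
$b = 1$
$D{\left(s,M \right)} = - 4 s + 5 M$
$x = -21$ ($x = 2 - 23 = -21$)
$\left(x + 14 D{\left(-1,5 \right)}\right) b = \left(-21 + 14 \left(\left(-4\right) \left(-1\right) + 5 \cdot 5\right)\right) 1 = \left(-21 + 14 \left(4 + 25\right)\right) 1 = \left(-21 + 14 \cdot 29\right) 1 = \left(-21 + 406\right) 1 = 385 \cdot 1 = 385$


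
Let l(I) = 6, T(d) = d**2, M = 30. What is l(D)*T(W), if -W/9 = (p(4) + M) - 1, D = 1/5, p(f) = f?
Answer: 529254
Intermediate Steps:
D = 1/5 ≈ 0.20000
W = -297 (W = -9*((4 + 30) - 1) = -9*(34 - 1) = -9*33 = -297)
l(D)*T(W) = 6*(-297)**2 = 6*88209 = 529254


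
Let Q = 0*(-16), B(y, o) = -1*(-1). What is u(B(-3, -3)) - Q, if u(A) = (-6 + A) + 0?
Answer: -5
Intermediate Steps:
B(y, o) = 1
Q = 0
u(A) = -6 + A
u(B(-3, -3)) - Q = (-6 + 1) - 1*0 = -5 + 0 = -5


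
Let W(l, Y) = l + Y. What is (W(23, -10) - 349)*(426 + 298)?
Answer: -243264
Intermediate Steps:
W(l, Y) = Y + l
(W(23, -10) - 349)*(426 + 298) = ((-10 + 23) - 349)*(426 + 298) = (13 - 349)*724 = -336*724 = -243264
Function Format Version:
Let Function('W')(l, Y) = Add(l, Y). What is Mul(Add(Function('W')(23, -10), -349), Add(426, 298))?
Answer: -243264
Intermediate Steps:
Function('W')(l, Y) = Add(Y, l)
Mul(Add(Function('W')(23, -10), -349), Add(426, 298)) = Mul(Add(Add(-10, 23), -349), Add(426, 298)) = Mul(Add(13, -349), 724) = Mul(-336, 724) = -243264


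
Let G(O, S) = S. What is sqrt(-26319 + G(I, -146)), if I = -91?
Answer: I*sqrt(26465) ≈ 162.68*I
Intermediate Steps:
sqrt(-26319 + G(I, -146)) = sqrt(-26319 - 146) = sqrt(-26465) = I*sqrt(26465)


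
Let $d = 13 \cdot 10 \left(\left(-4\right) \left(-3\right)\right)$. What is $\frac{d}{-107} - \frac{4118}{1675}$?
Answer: $- \frac{3053626}{179225} \approx -17.038$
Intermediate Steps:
$d = 1560$ ($d = 130 \cdot 12 = 1560$)
$\frac{d}{-107} - \frac{4118}{1675} = \frac{1560}{-107} - \frac{4118}{1675} = 1560 \left(- \frac{1}{107}\right) - \frac{4118}{1675} = - \frac{1560}{107} - \frac{4118}{1675} = - \frac{3053626}{179225}$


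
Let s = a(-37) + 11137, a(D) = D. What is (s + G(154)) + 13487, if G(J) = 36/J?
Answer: 1893217/77 ≈ 24587.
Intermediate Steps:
s = 11100 (s = -37 + 11137 = 11100)
(s + G(154)) + 13487 = (11100 + 36/154) + 13487 = (11100 + 36*(1/154)) + 13487 = (11100 + 18/77) + 13487 = 854718/77 + 13487 = 1893217/77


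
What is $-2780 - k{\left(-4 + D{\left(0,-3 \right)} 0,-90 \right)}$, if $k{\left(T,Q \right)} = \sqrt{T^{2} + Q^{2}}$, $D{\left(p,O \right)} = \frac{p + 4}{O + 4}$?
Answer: $-2780 - 2 \sqrt{2029} \approx -2870.1$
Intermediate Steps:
$D{\left(p,O \right)} = \frac{4 + p}{4 + O}$
$k{\left(T,Q \right)} = \sqrt{Q^{2} + T^{2}}$
$-2780 - k{\left(-4 + D{\left(0,-3 \right)} 0,-90 \right)} = -2780 - \sqrt{\left(-90\right)^{2} + \left(-4 + \frac{4 + 0}{4 - 3} \cdot 0\right)^{2}} = -2780 - \sqrt{8100 + \left(-4 + 1^{-1} \cdot 4 \cdot 0\right)^{2}} = -2780 - \sqrt{8100 + \left(-4 + 1 \cdot 4 \cdot 0\right)^{2}} = -2780 - \sqrt{8100 + \left(-4 + 4 \cdot 0\right)^{2}} = -2780 - \sqrt{8100 + \left(-4 + 0\right)^{2}} = -2780 - \sqrt{8100 + \left(-4\right)^{2}} = -2780 - \sqrt{8100 + 16} = -2780 - \sqrt{8116} = -2780 - 2 \sqrt{2029}$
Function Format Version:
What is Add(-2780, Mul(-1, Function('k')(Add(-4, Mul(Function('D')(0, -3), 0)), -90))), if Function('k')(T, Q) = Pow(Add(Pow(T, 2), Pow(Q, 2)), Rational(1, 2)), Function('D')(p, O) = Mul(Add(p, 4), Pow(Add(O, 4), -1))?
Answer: Add(-2780, Mul(-2, Pow(2029, Rational(1, 2)))) ≈ -2870.1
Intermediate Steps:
Function('D')(p, O) = Mul(Pow(Add(4, O), -1), Add(4, p)) (Function('D')(p, O) = Mul(Add(4, p), Pow(Add(4, O), -1)) = Mul(Pow(Add(4, O), -1), Add(4, p)))
Function('k')(T, Q) = Pow(Add(Pow(Q, 2), Pow(T, 2)), Rational(1, 2))
Add(-2780, Mul(-1, Function('k')(Add(-4, Mul(Function('D')(0, -3), 0)), -90))) = Add(-2780, Mul(-1, Pow(Add(Pow(-90, 2), Pow(Add(-4, Mul(Mul(Pow(Add(4, -3), -1), Add(4, 0)), 0)), 2)), Rational(1, 2)))) = Add(-2780, Mul(-1, Pow(Add(8100, Pow(Add(-4, Mul(Mul(Pow(1, -1), 4), 0)), 2)), Rational(1, 2)))) = Add(-2780, Mul(-1, Pow(Add(8100, Pow(Add(-4, Mul(Mul(1, 4), 0)), 2)), Rational(1, 2)))) = Add(-2780, Mul(-1, Pow(Add(8100, Pow(Add(-4, Mul(4, 0)), 2)), Rational(1, 2)))) = Add(-2780, Mul(-1, Pow(Add(8100, Pow(Add(-4, 0), 2)), Rational(1, 2)))) = Add(-2780, Mul(-1, Pow(Add(8100, Pow(-4, 2)), Rational(1, 2)))) = Add(-2780, Mul(-1, Pow(Add(8100, 16), Rational(1, 2)))) = Add(-2780, Mul(-1, Pow(8116, Rational(1, 2)))) = Add(-2780, Mul(-1, Mul(2, Pow(2029, Rational(1, 2))))) = Add(-2780, Mul(-2, Pow(2029, Rational(1, 2))))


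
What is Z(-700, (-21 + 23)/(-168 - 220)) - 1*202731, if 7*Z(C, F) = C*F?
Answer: -19664857/97 ≈ -2.0273e+5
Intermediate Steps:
Z(C, F) = C*F/7 (Z(C, F) = (C*F)/7 = C*F/7)
Z(-700, (-21 + 23)/(-168 - 220)) - 1*202731 = (⅐)*(-700)*((-21 + 23)/(-168 - 220)) - 1*202731 = (⅐)*(-700)*(2/(-388)) - 202731 = (⅐)*(-700)*(2*(-1/388)) - 202731 = (⅐)*(-700)*(-1/194) - 202731 = 50/97 - 202731 = -19664857/97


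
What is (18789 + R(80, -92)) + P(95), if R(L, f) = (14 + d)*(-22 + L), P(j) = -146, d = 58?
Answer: 22819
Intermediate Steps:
R(L, f) = -1584 + 72*L (R(L, f) = (14 + 58)*(-22 + L) = 72*(-22 + L) = -1584 + 72*L)
(18789 + R(80, -92)) + P(95) = (18789 + (-1584 + 72*80)) - 146 = (18789 + (-1584 + 5760)) - 146 = (18789 + 4176) - 146 = 22965 - 146 = 22819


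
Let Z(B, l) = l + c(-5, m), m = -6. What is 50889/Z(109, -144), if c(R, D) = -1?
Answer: -50889/145 ≈ -350.96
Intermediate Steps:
Z(B, l) = -1 + l (Z(B, l) = l - 1 = -1 + l)
50889/Z(109, -144) = 50889/(-1 - 144) = 50889/(-145) = 50889*(-1/145) = -50889/145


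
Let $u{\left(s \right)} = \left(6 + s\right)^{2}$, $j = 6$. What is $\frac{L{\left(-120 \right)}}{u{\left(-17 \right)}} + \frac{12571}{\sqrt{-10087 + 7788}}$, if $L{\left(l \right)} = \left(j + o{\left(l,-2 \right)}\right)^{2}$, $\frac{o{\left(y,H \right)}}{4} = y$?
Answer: $\frac{224676}{121} - \frac{12571 i \sqrt{19}}{209} \approx 1856.8 - 262.18 i$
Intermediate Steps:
$o{\left(y,H \right)} = 4 y$
$L{\left(l \right)} = \left(6 + 4 l\right)^{2}$
$\frac{L{\left(-120 \right)}}{u{\left(-17 \right)}} + \frac{12571}{\sqrt{-10087 + 7788}} = \frac{4 \left(3 + 2 \left(-120\right)\right)^{2}}{\left(6 - 17\right)^{2}} + \frac{12571}{\sqrt{-10087 + 7788}} = \frac{4 \left(3 - 240\right)^{2}}{\left(-11\right)^{2}} + \frac{12571}{\sqrt{-2299}} = \frac{4 \left(-237\right)^{2}}{121} + \frac{12571}{11 i \sqrt{19}} = 4 \cdot 56169 \cdot \frac{1}{121} + 12571 \left(- \frac{i \sqrt{19}}{209}\right) = 224676 \cdot \frac{1}{121} - \frac{12571 i \sqrt{19}}{209} = \frac{224676}{121} - \frac{12571 i \sqrt{19}}{209}$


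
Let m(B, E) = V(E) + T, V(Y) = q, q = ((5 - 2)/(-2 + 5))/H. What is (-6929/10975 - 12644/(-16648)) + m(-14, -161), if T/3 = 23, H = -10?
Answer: 1576532116/22838975 ≈ 69.028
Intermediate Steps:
T = 69 (T = 3*23 = 69)
q = -⅒ (q = ((5 - 2)/(-2 + 5))/(-10) = (3/3)*(-⅒) = (3*(⅓))*(-⅒) = 1*(-⅒) = -⅒ ≈ -0.10000)
V(Y) = -⅒
m(B, E) = 689/10 (m(B, E) = -⅒ + 69 = 689/10)
(-6929/10975 - 12644/(-16648)) + m(-14, -161) = (-6929/10975 - 12644/(-16648)) + 689/10 = (-6929*1/10975 - 12644*(-1/16648)) + 689/10 = (-6929/10975 + 3161/4162) + 689/10 = 5853477/45677950 + 689/10 = 1576532116/22838975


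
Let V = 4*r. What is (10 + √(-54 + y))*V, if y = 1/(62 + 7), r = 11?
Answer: 440 + 220*I*√10281/69 ≈ 440.0 + 323.29*I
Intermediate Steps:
V = 44 (V = 4*11 = 44)
y = 1/69 ≈ 0.014493
(10 + √(-54 + y))*V = (10 + √(-54 + 1/69))*44 = (10 + √(-3725/69))*44 = (10 + 5*I*√10281/69)*44 = 440 + 220*I*√10281/69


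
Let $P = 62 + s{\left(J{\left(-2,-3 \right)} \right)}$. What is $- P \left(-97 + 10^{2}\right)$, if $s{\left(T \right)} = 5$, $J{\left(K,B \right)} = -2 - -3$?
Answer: $-201$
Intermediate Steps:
$J{\left(K,B \right)} = 1$ ($J{\left(K,B \right)} = -2 + 3 = 1$)
$P = 67$ ($P = 62 + 5 = 67$)
$- P \left(-97 + 10^{2}\right) = - 67 \left(-97 + 10^{2}\right) = - 67 \left(-97 + 100\right) = - 67 \cdot 3 = \left(-1\right) 201 = -201$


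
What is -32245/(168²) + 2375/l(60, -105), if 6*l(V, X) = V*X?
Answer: -96085/28224 ≈ -3.4044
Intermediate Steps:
l(V, X) = V*X/6 (l(V, X) = (V*X)/6 = V*X/6)
-32245/(168²) + 2375/l(60, -105) = -32245/(168²) + 2375/(((⅙)*60*(-105))) = -32245/28224 + 2375/(-1050) = -32245*1/28224 + 2375*(-1/1050) = -32245/28224 - 95/42 = -96085/28224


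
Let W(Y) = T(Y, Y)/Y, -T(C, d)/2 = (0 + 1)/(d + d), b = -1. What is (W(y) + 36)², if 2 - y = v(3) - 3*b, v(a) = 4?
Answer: 808201/625 ≈ 1293.1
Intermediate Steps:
y = -5 (y = 2 - (4 - 3*(-1)) = 2 - (4 + 3) = 2 - 1*7 = 2 - 7 = -5)
T(C, d) = -1/d (T(C, d) = -2*(0 + 1)/(d + d) = -2/(2*d) = -2*1/(2*d) = -1/d)
W(Y) = -1/Y² (W(Y) = (-1/Y)/Y = -1/Y²)
(W(y) + 36)² = (-1/(-5)² + 36)² = (-1*1/25 + 36)² = (-1/25 + 36)² = (899/25)² = 808201/625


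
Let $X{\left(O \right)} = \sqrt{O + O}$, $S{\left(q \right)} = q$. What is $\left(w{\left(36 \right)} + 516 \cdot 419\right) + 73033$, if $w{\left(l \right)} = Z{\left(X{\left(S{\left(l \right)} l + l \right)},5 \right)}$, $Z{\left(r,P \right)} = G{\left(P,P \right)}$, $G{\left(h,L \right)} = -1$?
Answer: $289236$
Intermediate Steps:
$X{\left(O \right)} = \sqrt{2} \sqrt{O}$ ($X{\left(O \right)} = \sqrt{2 O} = \sqrt{2} \sqrt{O}$)
$Z{\left(r,P \right)} = -1$
$w{\left(l \right)} = -1$
$\left(w{\left(36 \right)} + 516 \cdot 419\right) + 73033 = \left(-1 + 516 \cdot 419\right) + 73033 = \left(-1 + 216204\right) + 73033 = 216203 + 73033 = 289236$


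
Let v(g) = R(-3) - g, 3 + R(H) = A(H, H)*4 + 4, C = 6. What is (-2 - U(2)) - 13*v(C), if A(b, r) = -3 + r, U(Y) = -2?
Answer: 377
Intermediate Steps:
R(H) = -11 + 4*H (R(H) = -3 + ((-3 + H)*4 + 4) = -3 + ((-12 + 4*H) + 4) = -3 + (-8 + 4*H) = -11 + 4*H)
v(g) = -23 - g (v(g) = (-11 + 4*(-3)) - g = (-11 - 12) - g = -23 - g)
(-2 - U(2)) - 13*v(C) = (-2 - 1*(-2)) - 13*(-23 - 1*6) = (-2 + 2) - 13*(-23 - 6) = 0 - 13*(-29) = 0 + 377 = 377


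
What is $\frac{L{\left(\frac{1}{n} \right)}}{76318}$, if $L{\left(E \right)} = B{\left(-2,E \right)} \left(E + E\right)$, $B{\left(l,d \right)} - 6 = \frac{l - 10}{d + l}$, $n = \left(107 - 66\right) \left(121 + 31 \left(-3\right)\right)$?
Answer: $\frac{4591}{16755998490} \approx 2.7399 \cdot 10^{-7}$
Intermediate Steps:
$n = 1148$ ($n = 41 \left(121 - 93\right) = 41 \cdot 28 = 1148$)
$B{\left(l,d \right)} = 6 + \frac{-10 + l}{d + l}$ ($B{\left(l,d \right)} = 6 + \frac{l - 10}{d + l} = 6 + \frac{-10 + l}{d + l}$)
$L{\left(E \right)} = \frac{2 E \left(-24 + 6 E\right)}{-2 + E}$ ($L{\left(E \right)} = \frac{-10 + 6 E + 7 \left(-2\right)}{E - 2} \left(E + E\right) = \frac{-10 + 6 E - 14}{-2 + E} 2 E = \frac{-24 + 6 E}{-2 + E} 2 E = \frac{2 E \left(-24 + 6 E\right)}{-2 + E}$)
$\frac{L{\left(\frac{1}{n} \right)}}{76318} = \frac{12 \cdot \frac{1}{1148} \frac{1}{-2 + \frac{1}{1148}} \left(-4 + \frac{1}{1148}\right)}{76318} = 12 \cdot \frac{1}{1148} \frac{1}{-2 + \frac{1}{1148}} \left(-4 + \frac{1}{1148}\right) \frac{1}{76318} = 12 \cdot \frac{1}{1148} \frac{1}{- \frac{2295}{1148}} \left(- \frac{4591}{1148}\right) \frac{1}{76318} = 12 \cdot \frac{1}{1148} \left(- \frac{1148}{2295}\right) \left(- \frac{4591}{1148}\right) \frac{1}{76318} = \frac{4591}{219555} \cdot \frac{1}{76318} = \frac{4591}{16755998490}$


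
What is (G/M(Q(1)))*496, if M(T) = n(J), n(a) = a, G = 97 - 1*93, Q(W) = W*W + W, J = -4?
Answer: -496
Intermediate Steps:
Q(W) = W + W**2 (Q(W) = W**2 + W = W + W**2)
G = 4 (G = 97 - 93 = 4)
M(T) = -4
(G/M(Q(1)))*496 = (4/(-4))*496 = (4*(-1/4))*496 = -1*496 = -496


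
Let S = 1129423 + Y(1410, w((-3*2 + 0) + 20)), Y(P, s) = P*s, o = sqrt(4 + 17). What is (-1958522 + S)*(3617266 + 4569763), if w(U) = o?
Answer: -6787857556871 + 11543710890*sqrt(21) ≈ -6.7350e+12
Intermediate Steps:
o = sqrt(21) ≈ 4.5826
w(U) = sqrt(21)
S = 1129423 + 1410*sqrt(21) ≈ 1.1359e+6
(-1958522 + S)*(3617266 + 4569763) = (-1958522 + (1129423 + 1410*sqrt(21)))*(3617266 + 4569763) = (-829099 + 1410*sqrt(21))*8187029 = -6787857556871 + 11543710890*sqrt(21)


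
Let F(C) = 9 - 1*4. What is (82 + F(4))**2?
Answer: 7569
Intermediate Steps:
F(C) = 5 (F(C) = 9 - 4 = 5)
(82 + F(4))**2 = (82 + 5)**2 = 87**2 = 7569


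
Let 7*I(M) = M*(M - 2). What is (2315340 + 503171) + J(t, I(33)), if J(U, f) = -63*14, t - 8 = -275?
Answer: 2817629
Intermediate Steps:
t = -267 (t = 8 - 275 = -267)
I(M) = M*(-2 + M)/7 (I(M) = (M*(M - 2))/7 = (M*(-2 + M))/7 = M*(-2 + M)/7)
J(U, f) = -882
(2315340 + 503171) + J(t, I(33)) = (2315340 + 503171) - 882 = 2818511 - 882 = 2817629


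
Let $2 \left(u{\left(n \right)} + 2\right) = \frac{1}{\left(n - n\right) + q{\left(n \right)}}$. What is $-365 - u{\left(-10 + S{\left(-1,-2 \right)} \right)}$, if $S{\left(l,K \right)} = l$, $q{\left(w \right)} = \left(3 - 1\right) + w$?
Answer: $- \frac{6533}{18} \approx -362.94$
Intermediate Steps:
$q{\left(w \right)} = 2 + w$
$u{\left(n \right)} = -2 + \frac{1}{2 \left(2 + n\right)}$ ($u{\left(n \right)} = -2 + \frac{1}{2 \left(\left(n - n\right) + \left(2 + n\right)\right)} = -2 + \frac{1}{2 \left(0 + \left(2 + n\right)\right)} = -2 + \frac{1}{2 \left(2 + n\right)}$)
$-365 - u{\left(-10 + S{\left(-1,-2 \right)} \right)} = -365 - \frac{-7 - 4 \left(-10 - 1\right)}{2 \left(2 - 11\right)} = -365 - \frac{-7 - -44}{2 \left(2 - 11\right)} = -365 - \frac{-7 + 44}{2 \left(-9\right)} = -365 - \frac{1}{2} \left(- \frac{1}{9}\right) 37 = -365 - - \frac{37}{18} = -365 + \frac{37}{18} = - \frac{6533}{18}$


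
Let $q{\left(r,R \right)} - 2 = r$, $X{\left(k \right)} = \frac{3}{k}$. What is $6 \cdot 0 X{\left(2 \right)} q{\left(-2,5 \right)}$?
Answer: $0$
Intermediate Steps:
$q{\left(r,R \right)} = 2 + r$
$6 \cdot 0 X{\left(2 \right)} q{\left(-2,5 \right)} = 6 \cdot 0 \cdot \frac{3}{2} \left(2 - 2\right) = 6 \cdot 0 \cdot 3 \cdot \frac{1}{2} \cdot 0 = 6 \cdot 0 \cdot \frac{3}{2} \cdot 0 = 6 \cdot 0 \cdot 0 = 0 \cdot 0 = 0$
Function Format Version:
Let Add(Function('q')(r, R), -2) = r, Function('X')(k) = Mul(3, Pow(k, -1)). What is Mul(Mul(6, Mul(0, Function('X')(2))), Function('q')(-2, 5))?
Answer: 0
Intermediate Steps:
Function('q')(r, R) = Add(2, r)
Mul(Mul(6, Mul(0, Function('X')(2))), Function('q')(-2, 5)) = Mul(Mul(6, Mul(0, Mul(3, Pow(2, -1)))), Add(2, -2)) = Mul(Mul(6, Mul(0, Mul(3, Rational(1, 2)))), 0) = Mul(Mul(6, Mul(0, Rational(3, 2))), 0) = Mul(Mul(6, 0), 0) = Mul(0, 0) = 0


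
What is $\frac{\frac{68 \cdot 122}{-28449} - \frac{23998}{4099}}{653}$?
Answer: $- \frac{716724406}{76147930503} \approx -0.0094123$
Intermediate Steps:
$\frac{\frac{68 \cdot 122}{-28449} - \frac{23998}{4099}}{653} = \left(8296 \left(- \frac{1}{28449}\right) - \frac{23998}{4099}\right) \frac{1}{653} = \left(- \frac{8296}{28449} - \frac{23998}{4099}\right) \frac{1}{653} = \left(- \frac{716724406}{116612451}\right) \frac{1}{653} = - \frac{716724406}{76147930503}$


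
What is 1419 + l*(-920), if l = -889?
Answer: 819299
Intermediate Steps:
1419 + l*(-920) = 1419 - 889*(-920) = 1419 + 817880 = 819299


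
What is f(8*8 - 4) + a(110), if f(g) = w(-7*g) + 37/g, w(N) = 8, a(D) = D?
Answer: 7117/60 ≈ 118.62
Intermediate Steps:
f(g) = 8 + 37/g
f(8*8 - 4) + a(110) = (8 + 37/(8*8 - 4)) + 110 = (8 + 37/(64 - 4)) + 110 = (8 + 37/60) + 110 = 517/60 + 110 = 7117/60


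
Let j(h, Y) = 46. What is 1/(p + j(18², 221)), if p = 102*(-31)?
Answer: -1/3116 ≈ -0.00032092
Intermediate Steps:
p = -3162
1/(p + j(18², 221)) = 1/(-3162 + 46) = 1/(-3116) = -1/3116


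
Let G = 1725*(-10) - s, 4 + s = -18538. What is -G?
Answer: -1292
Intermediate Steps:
s = -18542 (s = -4 - 18538 = -18542)
G = 1292 (G = 1725*(-10) - 1*(-18542) = -17250 + 18542 = 1292)
-G = -1*1292 = -1292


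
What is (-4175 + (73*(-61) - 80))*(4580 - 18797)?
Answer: 123801636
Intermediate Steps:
(-4175 + (73*(-61) - 80))*(4580 - 18797) = (-4175 + (-4453 - 80))*(-14217) = (-4175 - 4533)*(-14217) = -8708*(-14217) = 123801636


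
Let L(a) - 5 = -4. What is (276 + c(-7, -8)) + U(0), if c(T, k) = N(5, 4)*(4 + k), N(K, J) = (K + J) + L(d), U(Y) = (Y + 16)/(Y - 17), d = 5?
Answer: 3996/17 ≈ 235.06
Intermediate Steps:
L(a) = 1 (L(a) = 5 - 4 = 1)
U(Y) = (16 + Y)/(-17 + Y)
N(K, J) = 1 + J + K (N(K, J) = (K + J) + 1 = (J + K) + 1 = 1 + J + K)
c(T, k) = 40 + 10*k (c(T, k) = (1 + 4 + 5)*(4 + k) = 10*(4 + k) = 40 + 10*k)
(276 + c(-7, -8)) + U(0) = (276 + (40 + 10*(-8))) + (16 + 0)/(-17 + 0) = (276 + (40 - 80)) + 16/(-17) = (276 - 40) - 1/17*16 = 236 - 16/17 = 3996/17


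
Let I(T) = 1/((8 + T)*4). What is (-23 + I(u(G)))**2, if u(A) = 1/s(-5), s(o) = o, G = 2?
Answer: 12837889/24336 ≈ 527.53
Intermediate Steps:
u(A) = -1/5 (u(A) = 1/(-5) = -1/5)
I(T) = 1/(4*(8 + T)) (I(T) = (1/4)/(8 + T) = 1/(4*(8 + T)))
(-23 + I(u(G)))**2 = (-23 + 1/(4*(8 - 1/5)))**2 = (-23 + 1/(4*(39/5)))**2 = (-23 + (1/4)*(5/39))**2 = (-23 + 5/156)**2 = (-3583/156)**2 = 12837889/24336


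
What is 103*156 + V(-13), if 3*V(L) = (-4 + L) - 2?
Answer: 48185/3 ≈ 16062.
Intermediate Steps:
V(L) = -2 + L/3 (V(L) = ((-4 + L) - 2)/3 = (-6 + L)/3 = -2 + L/3)
103*156 + V(-13) = 103*156 + (-2 + (⅓)*(-13)) = 16068 + (-2 - 13/3) = 16068 - 19/3 = 48185/3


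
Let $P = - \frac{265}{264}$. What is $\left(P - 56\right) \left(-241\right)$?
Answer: $\frac{3626809}{264} \approx 13738.0$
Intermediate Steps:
$P = - \frac{265}{264}$ ($P = \left(-265\right) \frac{1}{264} = - \frac{265}{264} \approx -1.0038$)
$\left(P - 56\right) \left(-241\right) = \left(- \frac{265}{264} - 56\right) \left(-241\right) = \left(- \frac{15049}{264}\right) \left(-241\right) = \frac{3626809}{264}$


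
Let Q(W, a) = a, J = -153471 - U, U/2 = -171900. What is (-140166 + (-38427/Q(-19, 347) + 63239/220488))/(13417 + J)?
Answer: -10732458338219/15588471172656 ≈ -0.68849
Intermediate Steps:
U = -343800 (U = 2*(-171900) = -343800)
J = 190329 (J = -153471 - 1*(-343800) = -153471 + 343800 = 190329)
(-140166 + (-38427/Q(-19, 347) + 63239/220488))/(13417 + J) = (-140166 + (-38427/347 + 63239/220488))/(13417 + 190329) = (-140166 + (-38427*1/347 + 63239*(1/220488)))/203746 = (-140166 + (-38427/347 + 63239/220488))*(1/203746) = (-140166 - 8450748443/76509336)*(1/203746) = -10732458338219/76509336*1/203746 = -10732458338219/15588471172656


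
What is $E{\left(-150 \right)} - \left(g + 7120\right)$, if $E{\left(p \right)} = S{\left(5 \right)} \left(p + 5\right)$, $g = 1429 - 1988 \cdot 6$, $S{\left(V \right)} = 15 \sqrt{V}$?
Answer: $3379 - 2175 \sqrt{5} \approx -1484.4$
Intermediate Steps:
$g = -10499$ ($g = 1429 - 11928 = -10499$)
$E{\left(p \right)} = 15 \sqrt{5} \left(5 + p\right)$ ($E{\left(p \right)} = 15 \sqrt{5} \left(p + 5\right) = 15 \sqrt{5} \left(5 + p\right)$)
$E{\left(-150 \right)} - \left(g + 7120\right) = 15 \sqrt{5} \left(5 - 150\right) - \left(-10499 + 7120\right) = 15 \sqrt{5} \left(-145\right) - -3379 = - 2175 \sqrt{5} + 3379 = 3379 - 2175 \sqrt{5}$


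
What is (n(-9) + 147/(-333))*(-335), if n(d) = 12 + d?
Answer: -95140/111 ≈ -857.12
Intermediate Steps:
(n(-9) + 147/(-333))*(-335) = ((12 - 9) + 147/(-333))*(-335) = (3 + 147*(-1/333))*(-335) = (3 - 49/111)*(-335) = (284/111)*(-335) = -95140/111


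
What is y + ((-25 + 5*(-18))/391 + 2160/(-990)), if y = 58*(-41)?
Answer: -445149/187 ≈ -2380.5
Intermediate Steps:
y = -2378
y + ((-25 + 5*(-18))/391 + 2160/(-990)) = -2378 + ((-25 + 5*(-18))/391 + 2160/(-990)) = -2378 + ((-25 - 90)*(1/391) + 2160*(-1/990)) = -2378 + (-115*1/391 - 24/11) = -2378 + (-5/17 - 24/11) = -2378 - 463/187 = -445149/187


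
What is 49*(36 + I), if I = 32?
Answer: 3332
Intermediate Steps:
49*(36 + I) = 49*(36 + 32) = 49*68 = 3332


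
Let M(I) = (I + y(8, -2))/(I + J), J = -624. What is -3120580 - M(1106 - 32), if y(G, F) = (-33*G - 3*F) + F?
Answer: -702130907/225 ≈ -3.1206e+6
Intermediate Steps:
y(G, F) = -33*G - 2*F
M(I) = (-260 + I)/(-624 + I) (M(I) = (I + (-33*8 - 2*(-2)))/(I - 624) = (I + (-264 + 4))/(-624 + I) = (I - 260)/(-624 + I) = (-260 + I)/(-624 + I))
-3120580 - M(1106 - 32) = -3120580 - (-260 + (1106 - 32))/(-624 + (1106 - 32)) = -3120580 - (-260 + 1074)/(-624 + 1074) = -3120580 - 814/450 = -3120580 - 1*407/225 = -3120580 - 407/225 = -702130907/225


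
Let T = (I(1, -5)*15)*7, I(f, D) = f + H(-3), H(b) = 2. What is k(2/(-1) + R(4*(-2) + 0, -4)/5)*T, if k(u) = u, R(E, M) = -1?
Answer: -693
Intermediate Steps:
I(f, D) = 2 + f (I(f, D) = f + 2 = 2 + f)
T = 315 (T = ((2 + 1)*15)*7 = (3*15)*7 = 45*7 = 315)
k(2/(-1) + R(4*(-2) + 0, -4)/5)*T = (2/(-1) - 1/5)*315 = (2*(-1) - 1*⅕)*315 = (-2 - ⅕)*315 = -11/5*315 = -693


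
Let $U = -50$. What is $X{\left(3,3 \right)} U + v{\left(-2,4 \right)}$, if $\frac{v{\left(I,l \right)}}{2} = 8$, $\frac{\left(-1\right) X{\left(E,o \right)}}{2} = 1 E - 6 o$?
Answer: $-1484$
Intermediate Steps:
$X{\left(E,o \right)} = - 2 E + 12 o$ ($X{\left(E,o \right)} = - 2 \left(1 E - 6 o\right) = - 2 \left(E - 6 o\right) = - 2 E + 12 o$)
$v{\left(I,l \right)} = 16$ ($v{\left(I,l \right)} = 2 \cdot 8 = 16$)
$X{\left(3,3 \right)} U + v{\left(-2,4 \right)} = \left(\left(-2\right) 3 + 12 \cdot 3\right) \left(-50\right) + 16 = \left(-6 + 36\right) \left(-50\right) + 16 = 30 \left(-50\right) + 16 = -1500 + 16 = -1484$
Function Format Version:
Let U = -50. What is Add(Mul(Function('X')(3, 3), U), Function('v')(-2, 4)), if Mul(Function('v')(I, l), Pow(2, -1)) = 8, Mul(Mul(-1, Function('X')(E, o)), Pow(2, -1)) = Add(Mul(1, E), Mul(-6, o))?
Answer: -1484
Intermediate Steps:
Function('X')(E, o) = Add(Mul(-2, E), Mul(12, o)) (Function('X')(E, o) = Mul(-2, Add(Mul(1, E), Mul(-6, o))) = Mul(-2, Add(E, Mul(-6, o))) = Add(Mul(-2, E), Mul(12, o)))
Function('v')(I, l) = 16 (Function('v')(I, l) = Mul(2, 8) = 16)
Add(Mul(Function('X')(3, 3), U), Function('v')(-2, 4)) = Add(Mul(Add(Mul(-2, 3), Mul(12, 3)), -50), 16) = Add(Mul(Add(-6, 36), -50), 16) = Add(Mul(30, -50), 16) = Add(-1500, 16) = -1484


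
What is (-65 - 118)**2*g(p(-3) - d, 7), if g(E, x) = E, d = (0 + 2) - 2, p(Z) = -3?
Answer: -100467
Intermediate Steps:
d = 0 (d = 2 - 2 = 0)
(-65 - 118)**2*g(p(-3) - d, 7) = (-65 - 118)**2*(-3 - 1*0) = (-183)**2*(-3 + 0) = 33489*(-3) = -100467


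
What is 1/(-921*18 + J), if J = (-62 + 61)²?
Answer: -1/16577 ≈ -6.0325e-5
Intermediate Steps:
J = 1 (J = (-1)² = 1)
1/(-921*18 + J) = 1/(-921*18 + 1) = 1/(-16578 + 1) = 1/(-16577) = -1/16577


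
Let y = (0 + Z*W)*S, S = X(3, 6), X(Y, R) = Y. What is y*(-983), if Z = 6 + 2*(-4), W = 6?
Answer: 35388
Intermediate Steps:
Z = -2 (Z = 6 - 8 = -2)
S = 3
y = -36 (y = (0 - 2*6)*3 = (0 - 12)*3 = -12*3 = -36)
y*(-983) = -36*(-983) = 35388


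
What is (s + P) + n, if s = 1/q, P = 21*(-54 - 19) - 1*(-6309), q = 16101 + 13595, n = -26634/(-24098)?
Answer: 1709282202385/357807104 ≈ 4777.1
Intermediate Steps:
n = 13317/12049 (n = -26634*(-1/24098) = 13317/12049 ≈ 1.1052)
q = 29696
P = 4776 (P = 21*(-73) + 6309 = -1533 + 6309 = 4776)
s = 1/29696 ≈ 3.3675e-5
(s + P) + n = (1/29696 + 4776) + 13317/12049 = 141828097/29696 + 13317/12049 = 1709282202385/357807104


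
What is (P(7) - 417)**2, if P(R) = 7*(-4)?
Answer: 198025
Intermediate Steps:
P(R) = -28
(P(7) - 417)**2 = (-28 - 417)**2 = (-445)**2 = 198025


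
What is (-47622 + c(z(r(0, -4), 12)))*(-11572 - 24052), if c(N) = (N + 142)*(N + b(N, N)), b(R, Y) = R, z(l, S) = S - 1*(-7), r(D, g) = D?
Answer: 1478538496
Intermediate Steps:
z(l, S) = 7 + S (z(l, S) = S + 7 = 7 + S)
c(N) = 2*N*(142 + N) (c(N) = (N + 142)*(N + N) = (142 + N)*(2*N) = 2*N*(142 + N))
(-47622 + c(z(r(0, -4), 12)))*(-11572 - 24052) = (-47622 + 2*(7 + 12)*(142 + (7 + 12)))*(-11572 - 24052) = (-47622 + 2*19*(142 + 19))*(-35624) = (-47622 + 2*19*161)*(-35624) = (-47622 + 6118)*(-35624) = -41504*(-35624) = 1478538496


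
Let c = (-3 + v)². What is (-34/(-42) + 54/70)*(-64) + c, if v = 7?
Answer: -8944/105 ≈ -85.181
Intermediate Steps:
c = 16 (c = (-3 + 7)² = 4² = 16)
(-34/(-42) + 54/70)*(-64) + c = (-34/(-42) + 54/70)*(-64) + 16 = (-34*(-1/42) + 54*(1/70))*(-64) + 16 = (17/21 + 27/35)*(-64) + 16 = (166/105)*(-64) + 16 = -10624/105 + 16 = -8944/105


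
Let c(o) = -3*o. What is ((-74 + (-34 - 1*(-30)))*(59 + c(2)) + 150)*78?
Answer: -310752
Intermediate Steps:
((-74 + (-34 - 1*(-30)))*(59 + c(2)) + 150)*78 = ((-74 + (-34 - 1*(-30)))*(59 - 3*2) + 150)*78 = ((-74 + (-34 + 30))*(59 - 6) + 150)*78 = ((-74 - 4)*53 + 150)*78 = (-78*53 + 150)*78 = (-4134 + 150)*78 = -3984*78 = -310752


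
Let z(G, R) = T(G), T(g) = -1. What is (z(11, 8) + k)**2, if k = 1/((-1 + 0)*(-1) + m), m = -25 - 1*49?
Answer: 5476/5329 ≈ 1.0276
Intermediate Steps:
z(G, R) = -1
m = -74 (m = -25 - 49 = -74)
k = -1/73 (k = 1/((-1 + 0)*(-1) - 74) = 1/(-1*(-1) - 74) = 1/(1 - 74) = 1/(-73) = -1/73 ≈ -0.013699)
(z(11, 8) + k)**2 = (-1 - 1/73)**2 = (-74/73)**2 = 5476/5329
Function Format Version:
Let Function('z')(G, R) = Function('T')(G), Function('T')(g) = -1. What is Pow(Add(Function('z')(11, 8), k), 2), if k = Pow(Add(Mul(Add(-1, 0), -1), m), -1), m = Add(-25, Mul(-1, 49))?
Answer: Rational(5476, 5329) ≈ 1.0276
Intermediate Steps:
Function('z')(G, R) = -1
m = -74 (m = Add(-25, -49) = -74)
k = Rational(-1, 73) (k = Pow(Add(Mul(Add(-1, 0), -1), -74), -1) = Pow(Add(Mul(-1, -1), -74), -1) = Pow(Add(1, -74), -1) = Pow(-73, -1) = Rational(-1, 73) ≈ -0.013699)
Pow(Add(Function('z')(11, 8), k), 2) = Pow(Add(-1, Rational(-1, 73)), 2) = Pow(Rational(-74, 73), 2) = Rational(5476, 5329)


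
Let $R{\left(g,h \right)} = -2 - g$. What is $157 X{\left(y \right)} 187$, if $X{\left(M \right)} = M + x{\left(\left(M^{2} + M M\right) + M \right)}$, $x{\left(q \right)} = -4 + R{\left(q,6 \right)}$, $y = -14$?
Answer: $-11684882$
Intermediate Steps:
$x{\left(q \right)} = -6 - q$ ($x{\left(q \right)} = -4 - \left(2 + q\right) = -6 - q$)
$X{\left(M \right)} = -6 - 2 M^{2}$ ($X{\left(M \right)} = M - \left(6 + M + M^{2} + M M\right) = M - \left(6 + M + 2 M^{2}\right) = -6 - 2 M^{2}$)
$157 X{\left(y \right)} 187 = 157 \left(-6 - 2 \left(-14\right)^{2}\right) 187 = 157 \left(-6 - 392\right) 187 = 157 \left(-398\right) 187 = \left(-62486\right) 187 = -11684882$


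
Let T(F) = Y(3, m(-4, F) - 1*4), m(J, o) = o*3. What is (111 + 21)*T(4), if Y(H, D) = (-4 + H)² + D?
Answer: 1188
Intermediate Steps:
m(J, o) = 3*o
Y(H, D) = D + (-4 + H)²
T(F) = -3 + 3*F (T(F) = (3*F - 1*4) + (-4 + 3)² = (3*F - 4) + (-1)² = (-4 + 3*F) + 1 = -3 + 3*F)
(111 + 21)*T(4) = (111 + 21)*(-3 + 3*4) = 132*(-3 + 12) = 132*9 = 1188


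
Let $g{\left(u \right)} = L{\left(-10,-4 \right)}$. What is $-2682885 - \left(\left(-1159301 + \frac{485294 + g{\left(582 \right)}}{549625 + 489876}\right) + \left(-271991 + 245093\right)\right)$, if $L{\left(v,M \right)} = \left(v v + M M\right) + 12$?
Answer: $- \frac{1555807079108}{1039501} \approx -1.4967 \cdot 10^{6}$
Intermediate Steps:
$L{\left(v,M \right)} = 12 + M^{2} + v^{2}$ ($L{\left(v,M \right)} = \left(v^{2} + M^{2}\right) + 12 = \left(M^{2} + v^{2}\right) + 12 = 12 + M^{2} + v^{2}$)
$g{\left(u \right)} = 128$ ($g{\left(u \right)} = 12 + \left(-4\right)^{2} + \left(-10\right)^{2} = 12 + 16 + 100 = 128$)
$-2682885 - \left(\left(-1159301 + \frac{485294 + g{\left(582 \right)}}{549625 + 489876}\right) + \left(-271991 + 245093\right)\right) = -2682885 - \left(\left(-1159301 + \frac{485294 + 128}{549625 + 489876}\right) + \left(-271991 + 245093\right)\right) = -2682885 - \left(\left(-1159301 + \frac{485422}{1039501}\right) - 26898\right) = -2682885 - \left(- \frac{1205094063379}{1039501} - 26898\right) = -2682885 - - \frac{1233054561277}{1039501} = -2682885 + \frac{1233054561277}{1039501} = - \frac{1555807079108}{1039501}$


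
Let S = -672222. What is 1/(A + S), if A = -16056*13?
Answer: -1/880950 ≈ -1.1351e-6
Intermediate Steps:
A = -208728
1/(A + S) = 1/(-208728 - 672222) = 1/(-880950) = -1/880950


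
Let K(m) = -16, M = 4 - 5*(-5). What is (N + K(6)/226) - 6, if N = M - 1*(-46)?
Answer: 7789/113 ≈ 68.929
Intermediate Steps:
M = 29 (M = 4 + 25 = 29)
N = 75 (N = 29 - 1*(-46) = 29 + 46 = 75)
(N + K(6)/226) - 6 = (75 - 16/226) - 6 = (75 - 16*1/226) - 6 = (75 - 8/113) - 6 = 8467/113 - 6 = 7789/113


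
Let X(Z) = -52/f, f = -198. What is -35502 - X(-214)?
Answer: -3514724/99 ≈ -35502.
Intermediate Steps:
X(Z) = 26/99 (X(Z) = -52/(-198) = -52*(-1/198) = 26/99)
-35502 - X(-214) = -35502 - 1*26/99 = -35502 - 26/99 = -3514724/99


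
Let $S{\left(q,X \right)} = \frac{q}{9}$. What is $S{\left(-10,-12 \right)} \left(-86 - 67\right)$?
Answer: $170$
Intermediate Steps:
$S{\left(q,X \right)} = \frac{q}{9}$ ($S{\left(q,X \right)} = q \frac{1}{9} = \frac{q}{9}$)
$S{\left(-10,-12 \right)} \left(-86 - 67\right) = \frac{1}{9} \left(-10\right) \left(-86 - 67\right) = \left(- \frac{10}{9}\right) \left(-153\right) = 170$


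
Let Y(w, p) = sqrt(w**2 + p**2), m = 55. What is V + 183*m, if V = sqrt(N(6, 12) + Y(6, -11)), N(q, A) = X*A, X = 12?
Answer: 10065 + sqrt(144 + sqrt(157)) ≈ 10078.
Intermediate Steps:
N(q, A) = 12*A
Y(w, p) = sqrt(p**2 + w**2)
V = sqrt(144 + sqrt(157)) (V = sqrt(12*12 + sqrt((-11)**2 + 6**2)) = sqrt(144 + sqrt(121 + 36)) = sqrt(144 + sqrt(157)) ≈ 12.511)
V + 183*m = sqrt(144 + sqrt(157)) + 183*55 = sqrt(144 + sqrt(157)) + 10065 = 10065 + sqrt(144 + sqrt(157))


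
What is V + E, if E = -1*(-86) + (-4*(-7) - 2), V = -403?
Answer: -291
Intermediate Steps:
E = 112 (E = 86 + (28 - 2) = 86 + 26 = 112)
V + E = -403 + 112 = -291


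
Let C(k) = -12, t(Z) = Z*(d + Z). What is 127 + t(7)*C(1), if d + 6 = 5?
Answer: -377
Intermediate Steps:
d = -1 (d = -6 + 5 = -1)
t(Z) = Z*(-1 + Z)
127 + t(7)*C(1) = 127 + (7*(-1 + 7))*(-12) = 127 + (7*6)*(-12) = 127 + 42*(-12) = 127 - 504 = -377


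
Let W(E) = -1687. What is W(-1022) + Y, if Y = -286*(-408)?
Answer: 115001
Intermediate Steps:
Y = 116688
W(-1022) + Y = -1687 + 116688 = 115001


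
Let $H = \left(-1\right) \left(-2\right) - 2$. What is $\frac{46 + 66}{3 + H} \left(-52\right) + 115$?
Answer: $- \frac{5479}{3} \approx -1826.3$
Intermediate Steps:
$H = 0$ ($H = 2 - 2 = 0$)
$\frac{46 + 66}{3 + H} \left(-52\right) + 115 = \frac{46 + 66}{3 + 0} \left(-52\right) + 115 = \frac{112}{3} \left(-52\right) + 115 = - \frac{5824}{3} + 115 = - \frac{5479}{3}$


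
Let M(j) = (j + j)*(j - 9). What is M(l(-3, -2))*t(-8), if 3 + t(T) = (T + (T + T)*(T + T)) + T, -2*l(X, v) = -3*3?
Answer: -19197/2 ≈ -9598.5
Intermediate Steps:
l(X, v) = 9/2 (l(X, v) = -(-3)*3/2 = -½*(-9) = 9/2)
t(T) = -3 + 2*T + 4*T² (t(T) = -3 + ((T + (T + T)*(T + T)) + T) = -3 + ((T + (2*T)*(2*T)) + T) = -3 + ((T + 4*T²) + T) = -3 + (2*T + 4*T²) = -3 + 2*T + 4*T²)
M(j) = 2*j*(-9 + j) (M(j) = (2*j)*(-9 + j) = 2*j*(-9 + j))
M(l(-3, -2))*t(-8) = (2*(9/2)*(-9 + 9/2))*(-3 + 2*(-8) + 4*(-8)²) = (2*(9/2)*(-9/2))*(-3 - 16 + 4*64) = -81*(-3 - 16 + 256)/2 = -81/2*237 = -19197/2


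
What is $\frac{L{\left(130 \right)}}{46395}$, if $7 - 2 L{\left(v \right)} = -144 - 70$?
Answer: $\frac{221}{92790} \approx 0.0023817$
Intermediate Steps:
$L{\left(v \right)} = \frac{221}{2}$ ($L{\left(v \right)} = \frac{7}{2} - \frac{-144 - 70}{2} = \frac{7}{2} - -107 = \frac{7}{2} + 107 = \frac{221}{2}$)
$\frac{L{\left(130 \right)}}{46395} = \frac{221}{2 \cdot 46395} = \frac{221}{2} \cdot \frac{1}{46395} = \frac{221}{92790}$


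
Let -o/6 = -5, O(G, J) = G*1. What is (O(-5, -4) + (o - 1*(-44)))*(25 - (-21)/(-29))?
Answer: 48576/29 ≈ 1675.0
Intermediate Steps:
O(G, J) = G
o = 30 (o = -6*(-5) = 30)
(O(-5, -4) + (o - 1*(-44)))*(25 - (-21)/(-29)) = (-5 + (30 - 1*(-44)))*(25 - (-21)/(-29)) = (-5 + (30 + 44))*(25 - (-21)*(-1)/29) = (-5 + 74)*(25 - 1*21/29) = 69*(25 - 21/29) = 69*(704/29) = 48576/29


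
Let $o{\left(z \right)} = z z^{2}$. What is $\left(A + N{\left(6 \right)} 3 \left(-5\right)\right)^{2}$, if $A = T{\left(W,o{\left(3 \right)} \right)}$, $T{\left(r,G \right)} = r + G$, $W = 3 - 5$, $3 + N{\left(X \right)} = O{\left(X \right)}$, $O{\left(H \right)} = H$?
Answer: $400$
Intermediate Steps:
$o{\left(z \right)} = z^{3}$
$N{\left(X \right)} = -3 + X$
$W = -2$
$T{\left(r,G \right)} = G + r$
$A = 25$ ($A = 3^{3} - 2 = 27 - 2 = 25$)
$\left(A + N{\left(6 \right)} 3 \left(-5\right)\right)^{2} = \left(25 + \left(-3 + 6\right) 3 \left(-5\right)\right)^{2} = \left(25 + 3 \cdot 3 \left(-5\right)\right)^{2} = \left(25 + 9 \left(-5\right)\right)^{2} = \left(25 - 45\right)^{2} = \left(-20\right)^{2} = 400$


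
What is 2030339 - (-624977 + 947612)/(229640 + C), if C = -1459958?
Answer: 832654313479/410106 ≈ 2.0303e+6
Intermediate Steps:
2030339 - (-624977 + 947612)/(229640 + C) = 2030339 - (-624977 + 947612)/(229640 - 1459958) = 2030339 - 322635/(-1230318) = 2030339 - 322635*(-1)/1230318 = 2030339 - 1*(-107545/410106) = 2030339 + 107545/410106 = 832654313479/410106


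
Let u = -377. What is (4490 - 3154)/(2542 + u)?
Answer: 1336/2165 ≈ 0.61709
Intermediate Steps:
(4490 - 3154)/(2542 + u) = (4490 - 3154)/(2542 - 377) = 1336/2165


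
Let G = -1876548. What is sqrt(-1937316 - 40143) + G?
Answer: -1876548 + I*sqrt(1977459) ≈ -1.8765e+6 + 1406.2*I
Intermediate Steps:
sqrt(-1937316 - 40143) + G = sqrt(-1937316 - 40143) - 1876548 = sqrt(-1977459) - 1876548 = I*sqrt(1977459) - 1876548 = -1876548 + I*sqrt(1977459)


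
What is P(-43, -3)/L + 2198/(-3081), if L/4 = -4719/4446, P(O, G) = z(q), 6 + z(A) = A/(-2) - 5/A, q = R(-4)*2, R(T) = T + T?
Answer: -15008485/11929632 ≈ -1.2581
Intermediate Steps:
R(T) = 2*T
q = -16 (q = (2*(-4))*2 = -8*2 = -16)
z(A) = -6 - 5/A - A/2 (z(A) = -6 + (A/(-2) - 5/A) = -6 + (A*(-1/2) - 5/A) = -6 + (-A/2 - 5/A) = -6 + (-5/A - A/2) = -6 - 5/A - A/2)
P(O, G) = 37/16 (P(O, G) = -6 - 5/(-16) - 1/2*(-16) = -6 - 5*(-1/16) + 8 = -6 + 5/16 + 8 = 37/16)
L = -242/57 (L = 4*(-4719/4446) = 4*(-4719*1/4446) = 4*(-121/114) = -242/57 ≈ -4.2456)
P(-43, -3)/L + 2198/(-3081) = 37/(16*(-242/57)) + 2198/(-3081) = (37/16)*(-57/242) + 2198*(-1/3081) = -2109/3872 - 2198/3081 = -15008485/11929632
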